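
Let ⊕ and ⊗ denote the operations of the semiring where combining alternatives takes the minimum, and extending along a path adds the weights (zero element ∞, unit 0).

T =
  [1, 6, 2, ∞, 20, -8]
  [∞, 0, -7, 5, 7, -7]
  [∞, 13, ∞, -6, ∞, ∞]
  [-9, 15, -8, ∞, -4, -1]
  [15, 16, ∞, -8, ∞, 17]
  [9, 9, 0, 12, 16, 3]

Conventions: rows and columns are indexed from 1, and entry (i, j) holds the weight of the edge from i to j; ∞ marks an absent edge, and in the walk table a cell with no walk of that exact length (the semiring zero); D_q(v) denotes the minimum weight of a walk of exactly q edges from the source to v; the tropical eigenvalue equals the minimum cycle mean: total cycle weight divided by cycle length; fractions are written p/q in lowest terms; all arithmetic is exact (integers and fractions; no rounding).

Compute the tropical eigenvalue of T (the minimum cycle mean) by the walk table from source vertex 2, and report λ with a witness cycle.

q=0: [∞, 0, ∞, ∞, ∞, ∞]
q=1: [∞, 0, -7, 5, 7, -7]
q=2: [-4, 0, -7, -13, 1, -7]
q=3: [-22, 0, -21, -13, -17, -14]
q=4: [-22, -16, -21, -27, -17, -30]
q=5: [-36, -21, -35, -27, -31, -30]
q=6: [-36, -30, -35, -41, -31, -44]
Optimal cycle mean attained by: cycle 3->4->3, total (-6) + (-8), length 2.
Answer: λ = -7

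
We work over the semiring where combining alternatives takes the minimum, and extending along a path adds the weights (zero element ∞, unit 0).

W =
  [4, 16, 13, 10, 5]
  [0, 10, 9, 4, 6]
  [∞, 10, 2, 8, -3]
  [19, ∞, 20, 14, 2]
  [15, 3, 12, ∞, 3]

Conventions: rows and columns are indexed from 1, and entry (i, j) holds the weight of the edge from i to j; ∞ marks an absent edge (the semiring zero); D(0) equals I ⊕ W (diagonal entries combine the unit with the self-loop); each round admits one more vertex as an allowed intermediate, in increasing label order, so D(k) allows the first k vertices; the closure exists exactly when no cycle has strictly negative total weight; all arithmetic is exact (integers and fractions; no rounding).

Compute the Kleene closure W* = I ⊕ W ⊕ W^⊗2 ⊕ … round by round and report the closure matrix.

D(0):
  [0, 16, 13, 10, 5]
  [0, 0, 9, 4, 6]
  [∞, 10, 0, 8, -3]
  [19, ∞, 20, 0, 2]
  [15, 3, 12, ∞, 0]
D(1):
  [0, 16, 13, 10, 5]
  [0, 0, 9, 4, 5]
  [∞, 10, 0, 8, -3]
  [19, 35, 20, 0, 2]
  [15, 3, 12, 25, 0]
D(2):
  [0, 16, 13, 10, 5]
  [0, 0, 9, 4, 5]
  [10, 10, 0, 8, -3]
  [19, 35, 20, 0, 2]
  [3, 3, 12, 7, 0]
D(3):
  [0, 16, 13, 10, 5]
  [0, 0, 9, 4, 5]
  [10, 10, 0, 8, -3]
  [19, 30, 20, 0, 2]
  [3, 3, 12, 7, 0]
D(4):
  [0, 16, 13, 10, 5]
  [0, 0, 9, 4, 5]
  [10, 10, 0, 8, -3]
  [19, 30, 20, 0, 2]
  [3, 3, 12, 7, 0]
D(5):
  [0, 8, 13, 10, 5]
  [0, 0, 9, 4, 5]
  [0, 0, 0, 4, -3]
  [5, 5, 14, 0, 2]
  [3, 3, 12, 7, 0]
Answer: W* = [[0, 8, 13, 10, 5], [0, 0, 9, 4, 5], [0, 0, 0, 4, -3], [5, 5, 14, 0, 2], [3, 3, 12, 7, 0]]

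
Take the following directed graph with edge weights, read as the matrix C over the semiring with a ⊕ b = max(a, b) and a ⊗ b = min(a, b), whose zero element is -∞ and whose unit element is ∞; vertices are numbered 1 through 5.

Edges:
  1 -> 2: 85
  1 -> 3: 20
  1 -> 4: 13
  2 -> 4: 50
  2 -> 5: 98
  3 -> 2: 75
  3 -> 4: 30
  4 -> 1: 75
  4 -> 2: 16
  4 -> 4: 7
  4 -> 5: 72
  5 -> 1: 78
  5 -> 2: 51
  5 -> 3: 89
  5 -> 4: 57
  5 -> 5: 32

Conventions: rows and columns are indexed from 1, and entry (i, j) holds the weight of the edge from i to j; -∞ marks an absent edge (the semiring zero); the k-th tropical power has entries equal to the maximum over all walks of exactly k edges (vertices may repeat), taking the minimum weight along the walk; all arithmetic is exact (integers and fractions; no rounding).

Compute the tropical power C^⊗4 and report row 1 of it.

C^⊗2:
  [13, 20, -∞, 50, 85]
  [78, 51, 89, 57, 50]
  [30, 16, -∞, 50, 75]
  [72, 75, 72, 57, 32]
  [57, 78, 32, 50, 57]
C^⊗3:
  [78, 51, 85, 57, 50]
  [57, 78, 50, 50, 57]
  [75, 51, 75, 57, 50]
  [57, 72, 32, 50, 75]
  [57, 57, 57, 57, 78]
C^⊗4:
  [57, 78, 50, 50, 57]
  [57, 57, 57, 57, 78]
  [57, 75, 50, 50, 57]
  [75, 57, 75, 57, 72]
  [78, 57, 78, 57, 57]
Answer: row 1 of C^⊗4 = [57, 78, 50, 50, 57]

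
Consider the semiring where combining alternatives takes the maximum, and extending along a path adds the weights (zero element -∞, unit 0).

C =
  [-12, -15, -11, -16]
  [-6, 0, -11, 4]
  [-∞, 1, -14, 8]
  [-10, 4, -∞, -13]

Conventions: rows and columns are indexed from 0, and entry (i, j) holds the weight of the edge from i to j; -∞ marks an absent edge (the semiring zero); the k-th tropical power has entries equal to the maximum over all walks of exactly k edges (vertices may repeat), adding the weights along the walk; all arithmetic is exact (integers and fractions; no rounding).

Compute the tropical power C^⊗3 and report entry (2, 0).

C^⊗2:
  [-21, -10, -23, -3]
  [-6, 8, -11, 4]
  [-2, 12, -10, 5]
  [-2, 4, -7, 8]
C^⊗3:
  [-13, 1, -21, -6]
  [2, 8, -3, 12]
  [6, 12, 1, 16]
  [-2, 12, -7, 8]
Key observation: the optimum is the walk 2->3->1->0, with weight 8 + 4 + (-6) = 6.
Optimal value attained by: walk 2->3->1->0.
Answer: (C^⊗3)[2][0] = 6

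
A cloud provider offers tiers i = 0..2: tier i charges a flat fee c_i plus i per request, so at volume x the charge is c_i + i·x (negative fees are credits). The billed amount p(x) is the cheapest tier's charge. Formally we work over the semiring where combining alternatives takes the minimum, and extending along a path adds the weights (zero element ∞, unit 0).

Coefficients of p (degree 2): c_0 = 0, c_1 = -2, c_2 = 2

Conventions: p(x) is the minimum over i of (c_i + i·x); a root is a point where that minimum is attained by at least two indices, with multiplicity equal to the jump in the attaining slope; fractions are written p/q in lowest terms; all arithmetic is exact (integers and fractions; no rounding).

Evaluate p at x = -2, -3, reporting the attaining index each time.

p(-2) = min(0+0·(-2)=0, -2+1·(-2)=-4, 2+2·(-2)=-2) = -4 (attained by i=1)
p(-3) = min(0+0·(-3)=0, -2+1·(-3)=-5, 2+2·(-3)=-4) = -5 (attained by i=1)
Answer: p(-2) = -4; p(-3) = -5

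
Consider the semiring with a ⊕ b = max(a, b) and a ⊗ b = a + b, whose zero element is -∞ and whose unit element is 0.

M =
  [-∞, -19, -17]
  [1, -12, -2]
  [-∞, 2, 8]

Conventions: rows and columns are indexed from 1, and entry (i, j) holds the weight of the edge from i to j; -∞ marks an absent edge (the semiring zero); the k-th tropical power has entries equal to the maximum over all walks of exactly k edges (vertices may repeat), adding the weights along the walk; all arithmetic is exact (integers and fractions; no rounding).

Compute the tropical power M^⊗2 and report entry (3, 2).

M^⊗2:
  [-18, -15, -9]
  [-11, 0, 6]
  [3, 10, 16]
Key observation: the optimum is the walk 3->3->2, with weight 8 + 2 = 10.
Optimal value attained by: walk 3->3->2.
Answer: (M^⊗2)[3][2] = 10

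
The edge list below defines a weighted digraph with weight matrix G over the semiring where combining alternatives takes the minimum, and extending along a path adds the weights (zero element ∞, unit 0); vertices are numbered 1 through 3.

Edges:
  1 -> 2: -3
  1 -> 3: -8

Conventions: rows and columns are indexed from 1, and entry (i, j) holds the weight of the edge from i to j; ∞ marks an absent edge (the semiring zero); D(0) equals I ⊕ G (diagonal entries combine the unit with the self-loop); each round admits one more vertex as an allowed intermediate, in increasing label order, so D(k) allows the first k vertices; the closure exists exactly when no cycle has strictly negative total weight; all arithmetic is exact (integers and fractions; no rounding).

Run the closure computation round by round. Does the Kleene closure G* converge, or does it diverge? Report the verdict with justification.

D(0):
  [0, -3, -8]
  [∞, 0, ∞]
  [∞, ∞, 0]
D(1):
  [0, -3, -8]
  [∞, 0, ∞]
  [∞, ∞, 0]
D(2):
  [0, -3, -8]
  [∞, 0, ∞]
  [∞, ∞, 0]
D(3):
  [0, -3, -8]
  [∞, 0, ∞]
  [∞, ∞, 0]
Key observation: every diagonal entry stays at the unit through all rounds, so no improving cycle exists.
Answer: CONVERGES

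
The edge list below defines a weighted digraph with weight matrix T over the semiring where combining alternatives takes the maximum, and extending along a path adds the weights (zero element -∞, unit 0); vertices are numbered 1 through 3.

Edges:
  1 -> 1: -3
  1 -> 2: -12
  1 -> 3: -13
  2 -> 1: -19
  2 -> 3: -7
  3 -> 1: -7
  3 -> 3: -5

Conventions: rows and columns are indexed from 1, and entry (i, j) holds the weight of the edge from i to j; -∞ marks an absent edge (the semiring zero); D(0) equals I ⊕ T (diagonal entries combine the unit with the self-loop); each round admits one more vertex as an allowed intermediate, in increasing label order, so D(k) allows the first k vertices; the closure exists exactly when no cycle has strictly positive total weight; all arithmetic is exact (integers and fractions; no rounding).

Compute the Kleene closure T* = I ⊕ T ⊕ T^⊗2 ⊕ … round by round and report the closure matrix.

D(0):
  [0, -12, -13]
  [-19, 0, -7]
  [-7, -∞, 0]
D(1):
  [0, -12, -13]
  [-19, 0, -7]
  [-7, -19, 0]
D(2):
  [0, -12, -13]
  [-19, 0, -7]
  [-7, -19, 0]
D(3):
  [0, -12, -13]
  [-14, 0, -7]
  [-7, -19, 0]
Answer: T* = [[0, -12, -13], [-14, 0, -7], [-7, -19, 0]]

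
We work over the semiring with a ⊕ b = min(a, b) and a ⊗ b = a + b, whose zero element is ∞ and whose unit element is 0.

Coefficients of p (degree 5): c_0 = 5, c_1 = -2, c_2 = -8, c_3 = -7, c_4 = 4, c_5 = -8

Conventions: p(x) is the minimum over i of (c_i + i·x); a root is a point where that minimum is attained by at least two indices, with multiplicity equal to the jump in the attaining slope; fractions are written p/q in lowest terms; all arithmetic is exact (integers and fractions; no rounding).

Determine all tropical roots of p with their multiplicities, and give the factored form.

hull edge (i=0, c=5) to (i=1, c=-2): slope -7, span 1
hull edge (i=1, c=-2) to (i=2, c=-8): slope -6, span 1
hull edge (i=2, c=-8) to (i=5, c=-8): slope 0, span 3
Factored form: p(x) = -8 ⊗ (x ⊕ 0) ⊗ (x ⊕ 0) ⊗ (x ⊕ 0) ⊗ (x ⊕ 6) ⊗ (x ⊕ 7)
Answer: roots = 0 (mult 3), 6 (mult 1), 7 (mult 1)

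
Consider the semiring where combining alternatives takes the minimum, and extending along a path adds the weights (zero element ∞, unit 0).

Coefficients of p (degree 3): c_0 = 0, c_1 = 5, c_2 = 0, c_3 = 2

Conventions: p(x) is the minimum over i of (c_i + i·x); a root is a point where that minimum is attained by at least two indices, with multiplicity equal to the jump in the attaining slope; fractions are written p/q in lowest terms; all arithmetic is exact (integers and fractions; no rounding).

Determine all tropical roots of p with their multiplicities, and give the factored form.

hull edge (i=0, c=0) to (i=2, c=0): slope 0, span 2
hull edge (i=2, c=0) to (i=3, c=2): slope 2, span 1
Factored form: p(x) = 2 ⊗ (x ⊕ (-2)) ⊗ (x ⊕ 0) ⊗ (x ⊕ 0)
Answer: roots = -2 (mult 1), 0 (mult 2)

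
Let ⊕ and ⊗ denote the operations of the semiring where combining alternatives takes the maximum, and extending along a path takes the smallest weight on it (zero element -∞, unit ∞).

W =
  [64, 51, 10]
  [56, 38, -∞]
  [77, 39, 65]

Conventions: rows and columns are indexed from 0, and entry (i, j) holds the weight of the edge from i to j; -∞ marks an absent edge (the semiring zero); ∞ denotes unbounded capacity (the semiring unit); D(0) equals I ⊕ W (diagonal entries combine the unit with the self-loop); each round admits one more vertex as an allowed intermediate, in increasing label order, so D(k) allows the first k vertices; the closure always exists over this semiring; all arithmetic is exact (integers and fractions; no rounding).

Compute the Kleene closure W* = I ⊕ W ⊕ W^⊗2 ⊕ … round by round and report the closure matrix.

D(0):
  [∞, 51, 10]
  [56, ∞, -∞]
  [77, 39, ∞]
D(1):
  [∞, 51, 10]
  [56, ∞, 10]
  [77, 51, ∞]
D(2):
  [∞, 51, 10]
  [56, ∞, 10]
  [77, 51, ∞]
D(3):
  [∞, 51, 10]
  [56, ∞, 10]
  [77, 51, ∞]
Answer: W* = [[∞, 51, 10], [56, ∞, 10], [77, 51, ∞]]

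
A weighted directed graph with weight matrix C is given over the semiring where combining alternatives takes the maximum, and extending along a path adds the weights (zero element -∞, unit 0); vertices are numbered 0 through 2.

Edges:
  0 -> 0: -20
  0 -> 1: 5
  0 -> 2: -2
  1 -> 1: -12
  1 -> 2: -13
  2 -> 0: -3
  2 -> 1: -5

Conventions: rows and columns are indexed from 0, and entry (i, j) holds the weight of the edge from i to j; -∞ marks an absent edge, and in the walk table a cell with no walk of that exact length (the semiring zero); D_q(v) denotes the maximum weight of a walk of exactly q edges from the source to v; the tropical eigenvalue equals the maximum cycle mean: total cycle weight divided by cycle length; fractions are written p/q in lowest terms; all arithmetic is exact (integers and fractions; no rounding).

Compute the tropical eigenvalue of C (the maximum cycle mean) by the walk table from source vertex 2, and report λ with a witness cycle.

q=0: [-∞, -∞, 0]
q=1: [-3, -5, -∞]
q=2: [-23, 2, -5]
q=3: [-8, -10, -11]
Optimal cycle mean attained by: cycle 0->2->0, total (-2) + (-3), length 2.
Answer: λ = -5/2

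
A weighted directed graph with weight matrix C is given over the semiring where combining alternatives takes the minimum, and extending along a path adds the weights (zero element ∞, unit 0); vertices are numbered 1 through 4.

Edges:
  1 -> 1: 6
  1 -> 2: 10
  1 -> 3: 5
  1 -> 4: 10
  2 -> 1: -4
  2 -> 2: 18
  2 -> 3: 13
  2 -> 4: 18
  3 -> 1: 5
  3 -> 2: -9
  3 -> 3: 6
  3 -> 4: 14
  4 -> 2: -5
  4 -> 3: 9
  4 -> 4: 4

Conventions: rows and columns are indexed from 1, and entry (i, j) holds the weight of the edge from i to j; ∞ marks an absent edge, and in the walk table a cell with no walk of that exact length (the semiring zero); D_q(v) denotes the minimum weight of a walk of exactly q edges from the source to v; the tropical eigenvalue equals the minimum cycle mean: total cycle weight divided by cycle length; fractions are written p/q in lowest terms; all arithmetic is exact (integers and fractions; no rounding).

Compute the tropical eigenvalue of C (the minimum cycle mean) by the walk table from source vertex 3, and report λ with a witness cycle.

q=0: [∞, ∞, 0, ∞]
q=1: [5, -9, 6, 14]
q=2: [-13, -3, 4, 9]
q=3: [-7, -5, -8, -3]
q=4: [-9, -17, -2, 1]
Optimal cycle mean attained by: cycle 1->3->2->1, total 5 + (-9) + (-4), length 3.
Answer: λ = -8/3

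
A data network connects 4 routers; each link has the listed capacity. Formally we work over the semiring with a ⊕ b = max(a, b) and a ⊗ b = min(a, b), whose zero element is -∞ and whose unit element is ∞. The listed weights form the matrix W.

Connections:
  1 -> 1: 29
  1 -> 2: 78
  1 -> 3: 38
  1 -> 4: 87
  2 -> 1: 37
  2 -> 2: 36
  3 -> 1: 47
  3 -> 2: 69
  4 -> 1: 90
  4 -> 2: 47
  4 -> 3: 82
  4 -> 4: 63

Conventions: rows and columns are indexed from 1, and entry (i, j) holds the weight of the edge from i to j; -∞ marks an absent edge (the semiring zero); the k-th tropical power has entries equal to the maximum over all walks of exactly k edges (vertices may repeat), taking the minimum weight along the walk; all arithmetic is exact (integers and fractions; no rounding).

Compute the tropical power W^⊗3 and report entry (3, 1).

W^⊗2:
  [87, 47, 82, 63]
  [36, 37, 37, 37]
  [37, 47, 38, 47]
  [63, 78, 63, 87]
W^⊗3:
  [63, 78, 63, 87]
  [37, 37, 37, 37]
  [47, 47, 47, 47]
  [87, 63, 82, 63]
Key observation: the optimum is the walk 3->1->4->1, with weight 47 min 87 min 90 = 47.
Optimal value attained by: walk 3->1->4->1.
Answer: (W^⊗3)[3][1] = 47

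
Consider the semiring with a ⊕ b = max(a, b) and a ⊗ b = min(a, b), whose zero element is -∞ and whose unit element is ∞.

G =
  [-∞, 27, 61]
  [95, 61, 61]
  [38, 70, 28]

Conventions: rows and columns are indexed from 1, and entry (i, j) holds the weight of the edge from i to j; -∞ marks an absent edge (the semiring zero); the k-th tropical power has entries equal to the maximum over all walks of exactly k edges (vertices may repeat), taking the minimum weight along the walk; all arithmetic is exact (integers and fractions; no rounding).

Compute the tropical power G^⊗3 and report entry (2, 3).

G^⊗2:
  [38, 61, 28]
  [61, 61, 61]
  [70, 61, 61]
G^⊗3:
  [61, 61, 61]
  [61, 61, 61]
  [61, 61, 61]
Key observation: the optimum is the walk 2->2->1->3, with weight 61 min 95 min 61 = 61.
Optimal value attained by: walk 2->2->1->3.
Answer: (G^⊗3)[2][3] = 61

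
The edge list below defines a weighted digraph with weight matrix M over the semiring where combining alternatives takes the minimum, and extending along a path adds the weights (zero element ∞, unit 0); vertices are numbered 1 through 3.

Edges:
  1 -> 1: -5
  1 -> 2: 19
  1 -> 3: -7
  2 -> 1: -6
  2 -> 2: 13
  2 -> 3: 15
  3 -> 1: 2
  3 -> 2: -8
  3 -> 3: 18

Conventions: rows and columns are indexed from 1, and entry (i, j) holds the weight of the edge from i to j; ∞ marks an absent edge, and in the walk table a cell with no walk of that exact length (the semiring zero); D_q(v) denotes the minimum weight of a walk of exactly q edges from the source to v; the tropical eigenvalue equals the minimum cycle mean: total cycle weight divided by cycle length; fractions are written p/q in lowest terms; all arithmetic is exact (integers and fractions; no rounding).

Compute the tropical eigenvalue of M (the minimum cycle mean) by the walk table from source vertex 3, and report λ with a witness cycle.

q=0: [∞, ∞, 0]
q=1: [2, -8, 18]
q=2: [-14, 5, -5]
q=3: [-19, -13, -21]
Optimal cycle mean attained by: cycle 1->3->2->1, total (-7) + (-8) + (-6), length 3.
Answer: λ = -7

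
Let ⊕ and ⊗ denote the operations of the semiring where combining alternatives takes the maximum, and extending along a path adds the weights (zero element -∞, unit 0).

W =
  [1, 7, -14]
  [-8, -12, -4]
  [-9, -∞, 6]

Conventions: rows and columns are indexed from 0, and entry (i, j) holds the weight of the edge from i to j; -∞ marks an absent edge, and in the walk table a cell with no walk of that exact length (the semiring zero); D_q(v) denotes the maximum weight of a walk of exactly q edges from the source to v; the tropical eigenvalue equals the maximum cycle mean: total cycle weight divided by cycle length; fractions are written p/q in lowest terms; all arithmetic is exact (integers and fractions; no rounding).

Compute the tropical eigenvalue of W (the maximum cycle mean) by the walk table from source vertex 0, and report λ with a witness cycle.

q=0: [0, -∞, -∞]
q=1: [1, 7, -14]
q=2: [2, 8, 3]
q=3: [3, 9, 9]
Optimal cycle mean attained by: cycle 2->2, total 6, length 1.
Answer: λ = 6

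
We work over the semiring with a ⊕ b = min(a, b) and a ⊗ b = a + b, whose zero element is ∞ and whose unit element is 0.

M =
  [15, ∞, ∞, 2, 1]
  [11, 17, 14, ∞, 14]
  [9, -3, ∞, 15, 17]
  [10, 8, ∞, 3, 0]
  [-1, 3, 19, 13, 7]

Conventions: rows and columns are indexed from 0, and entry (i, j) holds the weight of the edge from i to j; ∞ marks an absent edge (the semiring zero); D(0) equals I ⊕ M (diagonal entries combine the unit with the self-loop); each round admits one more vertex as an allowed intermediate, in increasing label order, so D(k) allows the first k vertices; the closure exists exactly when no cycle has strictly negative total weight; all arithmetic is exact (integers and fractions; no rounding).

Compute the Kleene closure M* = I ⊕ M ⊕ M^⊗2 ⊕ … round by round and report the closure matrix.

D(0):
  [0, ∞, ∞, 2, 1]
  [11, 0, 14, ∞, 14]
  [9, -3, 0, 15, 17]
  [10, 8, ∞, 0, 0]
  [-1, 3, 19, 13, 0]
D(1):
  [0, ∞, ∞, 2, 1]
  [11, 0, 14, 13, 12]
  [9, -3, 0, 11, 10]
  [10, 8, ∞, 0, 0]
  [-1, 3, 19, 1, 0]
D(2):
  [0, ∞, ∞, 2, 1]
  [11, 0, 14, 13, 12]
  [8, -3, 0, 10, 9]
  [10, 8, 22, 0, 0]
  [-1, 3, 17, 1, 0]
D(3):
  [0, ∞, ∞, 2, 1]
  [11, 0, 14, 13, 12]
  [8, -3, 0, 10, 9]
  [10, 8, 22, 0, 0]
  [-1, 3, 17, 1, 0]
D(4):
  [0, 10, 24, 2, 1]
  [11, 0, 14, 13, 12]
  [8, -3, 0, 10, 9]
  [10, 8, 22, 0, 0]
  [-1, 3, 17, 1, 0]
D(5):
  [0, 4, 18, 2, 1]
  [11, 0, 14, 13, 12]
  [8, -3, 0, 10, 9]
  [-1, 3, 17, 0, 0]
  [-1, 3, 17, 1, 0]
Answer: M* = [[0, 4, 18, 2, 1], [11, 0, 14, 13, 12], [8, -3, 0, 10, 9], [-1, 3, 17, 0, 0], [-1, 3, 17, 1, 0]]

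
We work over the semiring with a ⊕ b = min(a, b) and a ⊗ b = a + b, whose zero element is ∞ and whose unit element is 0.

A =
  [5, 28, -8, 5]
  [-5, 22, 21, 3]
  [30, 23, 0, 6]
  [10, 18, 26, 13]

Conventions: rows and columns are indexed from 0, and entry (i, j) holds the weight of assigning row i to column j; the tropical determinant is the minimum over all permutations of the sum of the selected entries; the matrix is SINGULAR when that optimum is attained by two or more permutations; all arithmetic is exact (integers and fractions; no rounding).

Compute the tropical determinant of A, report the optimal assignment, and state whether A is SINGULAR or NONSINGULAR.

σ = (0, 1, 2, 3): 5 + 22 + 0 + 13 = 40
σ = (0, 1, 3, 2): 5 + 22 + 6 + 26 = 59
σ = (0, 2, 1, 3): 5 + 21 + 23 + 13 = 62
σ = (0, 2, 3, 1): 5 + 21 + 6 + 18 = 50
σ = (0, 3, 1, 2): 5 + 3 + 23 + 26 = 57
σ = (0, 3, 2, 1): 5 + 3 + 0 + 18 = 26
σ = (1, 0, 2, 3): 28 + (-5) + 0 + 13 = 36
σ = (1, 0, 3, 2): 28 + (-5) + 6 + 26 = 55
σ = (1, 2, 0, 3): 28 + 21 + 30 + 13 = 92
σ = (1, 2, 3, 0): 28 + 21 + 6 + 10 = 65
σ = (1, 3, 0, 2): 28 + 3 + 30 + 26 = 87
σ = (1, 3, 2, 0): 28 + 3 + 0 + 10 = 41
σ = (2, 0, 1, 3): (-8) + (-5) + 23 + 13 = 23
σ = (2, 0, 3, 1): (-8) + (-5) + 6 + 18 = 11
σ = (2, 1, 0, 3): (-8) + 22 + 30 + 13 = 57
σ = (2, 1, 3, 0): (-8) + 22 + 6 + 10 = 30
σ = (2, 3, 0, 1): (-8) + 3 + 30 + 18 = 43
σ = (2, 3, 1, 0): (-8) + 3 + 23 + 10 = 28
σ = (3, 0, 1, 2): 5 + (-5) + 23 + 26 = 49
σ = (3, 0, 2, 1): 5 + (-5) + 0 + 18 = 18
σ = (3, 1, 0, 2): 5 + 22 + 30 + 26 = 83
σ = (3, 1, 2, 0): 5 + 22 + 0 + 10 = 37
σ = (3, 2, 0, 1): 5 + 21 + 30 + 18 = 74
σ = (3, 2, 1, 0): 5 + 21 + 23 + 10 = 59
Optimal value attained by: σ = (2, 0, 3, 1).
Answer: det⊕(A) = 11; verdict: NONSINGULAR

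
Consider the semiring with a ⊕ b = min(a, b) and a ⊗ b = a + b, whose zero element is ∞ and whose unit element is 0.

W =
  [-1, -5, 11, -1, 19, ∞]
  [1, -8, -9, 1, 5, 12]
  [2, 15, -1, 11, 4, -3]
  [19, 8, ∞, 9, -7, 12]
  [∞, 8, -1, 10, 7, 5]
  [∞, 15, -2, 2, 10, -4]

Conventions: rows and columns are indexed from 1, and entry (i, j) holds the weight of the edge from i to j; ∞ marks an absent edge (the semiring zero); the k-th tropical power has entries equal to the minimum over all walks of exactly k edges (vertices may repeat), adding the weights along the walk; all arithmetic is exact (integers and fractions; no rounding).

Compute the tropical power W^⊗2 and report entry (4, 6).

W^⊗2:
  [-4, -13, -14, -4, -8, 7]
  [-7, -16, -17, -7, -6, -12]
  [1, -3, -5, -1, 3, -7]
  [9, 0, -8, 3, 0, -2]
  [1, 0, -2, 7, 3, -4]
  [0, 7, -6, -2, -5, -8]
Key observation: the optimum is the walk 4->5->6, with weight (-7) + 5 = -2.
Optimal value attained by: walk 4->5->6.
Answer: (W^⊗2)[4][6] = -2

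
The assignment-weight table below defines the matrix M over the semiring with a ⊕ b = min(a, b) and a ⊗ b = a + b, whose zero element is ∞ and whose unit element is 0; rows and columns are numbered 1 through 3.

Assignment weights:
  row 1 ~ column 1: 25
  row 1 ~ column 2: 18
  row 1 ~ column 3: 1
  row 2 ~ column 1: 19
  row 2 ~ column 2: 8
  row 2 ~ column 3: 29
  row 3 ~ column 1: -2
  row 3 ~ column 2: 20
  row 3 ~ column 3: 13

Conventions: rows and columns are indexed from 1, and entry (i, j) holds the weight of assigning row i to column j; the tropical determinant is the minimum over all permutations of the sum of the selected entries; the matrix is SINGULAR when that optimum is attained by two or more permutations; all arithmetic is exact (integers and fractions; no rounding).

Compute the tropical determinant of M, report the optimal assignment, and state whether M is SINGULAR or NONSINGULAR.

σ = (1, 2, 3): 25 + 8 + 13 = 46
σ = (1, 3, 2): 25 + 29 + 20 = 74
σ = (2, 1, 3): 18 + 19 + 13 = 50
σ = (2, 3, 1): 18 + 29 + (-2) = 45
σ = (3, 1, 2): 1 + 19 + 20 = 40
σ = (3, 2, 1): 1 + 8 + (-2) = 7
Optimal value attained by: σ = (3, 2, 1).
Answer: det⊕(M) = 7; verdict: NONSINGULAR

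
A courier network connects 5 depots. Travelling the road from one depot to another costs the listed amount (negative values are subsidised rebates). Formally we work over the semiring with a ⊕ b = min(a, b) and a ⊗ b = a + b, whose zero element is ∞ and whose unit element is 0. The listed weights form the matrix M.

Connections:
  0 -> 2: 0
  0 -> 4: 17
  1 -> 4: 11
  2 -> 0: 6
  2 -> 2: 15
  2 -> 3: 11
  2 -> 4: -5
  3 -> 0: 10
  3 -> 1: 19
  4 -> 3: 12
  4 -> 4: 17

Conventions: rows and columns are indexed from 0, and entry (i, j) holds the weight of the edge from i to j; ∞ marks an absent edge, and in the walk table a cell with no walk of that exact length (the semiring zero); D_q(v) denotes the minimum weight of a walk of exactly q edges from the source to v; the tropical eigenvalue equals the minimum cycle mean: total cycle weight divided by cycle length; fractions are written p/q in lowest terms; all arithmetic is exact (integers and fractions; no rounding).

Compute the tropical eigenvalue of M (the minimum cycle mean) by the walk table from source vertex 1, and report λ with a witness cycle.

q=0: [∞, 0, ∞, ∞, ∞]
q=1: [∞, ∞, ∞, ∞, 11]
q=2: [∞, ∞, ∞, 23, 28]
q=3: [33, 42, ∞, 40, 45]
q=4: [50, 59, 33, 57, 50]
q=5: [39, 76, 48, 44, 28]
Optimal cycle mean attained by: cycle 0->2->0, total 0 + 6, length 2.
Answer: λ = 3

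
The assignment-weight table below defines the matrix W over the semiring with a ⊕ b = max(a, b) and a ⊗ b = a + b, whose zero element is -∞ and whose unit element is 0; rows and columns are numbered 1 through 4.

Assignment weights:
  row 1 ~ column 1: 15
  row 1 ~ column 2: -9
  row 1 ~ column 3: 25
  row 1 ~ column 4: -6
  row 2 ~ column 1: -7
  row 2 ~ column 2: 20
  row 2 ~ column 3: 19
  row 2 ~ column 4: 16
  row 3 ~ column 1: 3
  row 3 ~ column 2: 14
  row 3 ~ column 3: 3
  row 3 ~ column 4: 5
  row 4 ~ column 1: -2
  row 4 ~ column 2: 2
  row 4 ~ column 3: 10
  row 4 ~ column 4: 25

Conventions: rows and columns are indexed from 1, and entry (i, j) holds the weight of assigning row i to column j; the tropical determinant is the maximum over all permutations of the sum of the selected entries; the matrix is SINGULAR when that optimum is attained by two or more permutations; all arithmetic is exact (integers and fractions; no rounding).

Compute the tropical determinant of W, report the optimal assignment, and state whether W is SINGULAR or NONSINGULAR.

σ = (1, 2, 3, 4): 15 + 20 + 3 + 25 = 63
σ = (1, 2, 4, 3): 15 + 20 + 5 + 10 = 50
σ = (1, 3, 2, 4): 15 + 19 + 14 + 25 = 73
σ = (1, 3, 4, 2): 15 + 19 + 5 + 2 = 41
σ = (1, 4, 2, 3): 15 + 16 + 14 + 10 = 55
σ = (1, 4, 3, 2): 15 + 16 + 3 + 2 = 36
σ = (2, 1, 3, 4): (-9) + (-7) + 3 + 25 = 12
σ = (2, 1, 4, 3): (-9) + (-7) + 5 + 10 = -1
σ = (2, 3, 1, 4): (-9) + 19 + 3 + 25 = 38
σ = (2, 3, 4, 1): (-9) + 19 + 5 + (-2) = 13
σ = (2, 4, 1, 3): (-9) + 16 + 3 + 10 = 20
σ = (2, 4, 3, 1): (-9) + 16 + 3 + (-2) = 8
σ = (3, 1, 2, 4): 25 + (-7) + 14 + 25 = 57
σ = (3, 1, 4, 2): 25 + (-7) + 5 + 2 = 25
σ = (3, 2, 1, 4): 25 + 20 + 3 + 25 = 73
σ = (3, 2, 4, 1): 25 + 20 + 5 + (-2) = 48
σ = (3, 4, 1, 2): 25 + 16 + 3 + 2 = 46
σ = (3, 4, 2, 1): 25 + 16 + 14 + (-2) = 53
σ = (4, 1, 2, 3): (-6) + (-7) + 14 + 10 = 11
σ = (4, 1, 3, 2): (-6) + (-7) + 3 + 2 = -8
σ = (4, 2, 1, 3): (-6) + 20 + 3 + 10 = 27
σ = (4, 2, 3, 1): (-6) + 20 + 3 + (-2) = 15
σ = (4, 3, 1, 2): (-6) + 19 + 3 + 2 = 18
σ = (4, 3, 2, 1): (-6) + 19 + 14 + (-2) = 25
Optimal value attained by: σ = (1, 3, 2, 4).
Answer: det⊕(W) = 73; verdict: SINGULAR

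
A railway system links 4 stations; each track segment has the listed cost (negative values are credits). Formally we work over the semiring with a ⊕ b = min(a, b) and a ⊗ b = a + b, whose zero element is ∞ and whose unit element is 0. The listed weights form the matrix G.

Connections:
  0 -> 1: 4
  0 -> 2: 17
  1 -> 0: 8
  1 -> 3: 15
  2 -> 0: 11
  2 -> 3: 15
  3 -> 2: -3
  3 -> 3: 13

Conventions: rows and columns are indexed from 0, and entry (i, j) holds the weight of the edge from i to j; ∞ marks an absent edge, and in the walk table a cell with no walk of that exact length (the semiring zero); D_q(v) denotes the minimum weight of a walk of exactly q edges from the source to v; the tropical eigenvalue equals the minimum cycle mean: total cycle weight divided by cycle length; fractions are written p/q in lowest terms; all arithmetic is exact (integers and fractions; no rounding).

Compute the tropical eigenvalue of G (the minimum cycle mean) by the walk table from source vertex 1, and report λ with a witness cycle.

q=0: [∞, 0, ∞, ∞]
q=1: [8, ∞, ∞, 15]
q=2: [∞, 12, 12, 28]
q=3: [20, ∞, 25, 27]
q=4: [36, 24, 24, 40]
Optimal cycle mean attained by: cycle 0->1->0, total 4 + 8, length 2.
Answer: λ = 6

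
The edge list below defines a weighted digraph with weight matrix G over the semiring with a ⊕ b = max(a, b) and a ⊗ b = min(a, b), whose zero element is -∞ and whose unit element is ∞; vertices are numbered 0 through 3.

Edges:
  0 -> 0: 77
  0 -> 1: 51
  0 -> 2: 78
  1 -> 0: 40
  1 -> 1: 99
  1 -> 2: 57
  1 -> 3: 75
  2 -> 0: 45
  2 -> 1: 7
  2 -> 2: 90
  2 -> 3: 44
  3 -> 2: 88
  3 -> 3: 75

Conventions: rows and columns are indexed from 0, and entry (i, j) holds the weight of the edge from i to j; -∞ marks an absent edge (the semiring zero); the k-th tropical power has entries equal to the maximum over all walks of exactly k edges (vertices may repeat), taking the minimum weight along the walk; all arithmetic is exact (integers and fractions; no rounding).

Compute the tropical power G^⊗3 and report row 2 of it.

G^⊗2:
  [77, 51, 78, 51]
  [45, 99, 75, 75]
  [45, 45, 90, 44]
  [45, 7, 88, 75]
G^⊗3:
  [77, 51, 78, 51]
  [45, 99, 75, 75]
  [45, 45, 90, 45]
  [45, 45, 88, 75]
Answer: row 2 of G^⊗3 = [45, 45, 90, 45]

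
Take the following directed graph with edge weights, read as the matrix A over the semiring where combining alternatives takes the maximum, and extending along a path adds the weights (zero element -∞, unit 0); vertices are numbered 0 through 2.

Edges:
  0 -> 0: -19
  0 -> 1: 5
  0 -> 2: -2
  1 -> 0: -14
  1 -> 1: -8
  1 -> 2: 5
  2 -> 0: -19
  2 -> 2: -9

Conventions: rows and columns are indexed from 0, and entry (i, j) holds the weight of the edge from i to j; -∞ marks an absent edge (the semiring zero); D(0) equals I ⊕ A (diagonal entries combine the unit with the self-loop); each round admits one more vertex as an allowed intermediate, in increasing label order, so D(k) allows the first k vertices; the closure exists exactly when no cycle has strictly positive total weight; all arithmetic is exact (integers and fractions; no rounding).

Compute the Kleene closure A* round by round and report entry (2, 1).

D(0):
  [0, 5, -2]
  [-14, 0, 5]
  [-19, -∞, 0]
D(1):
  [0, 5, -2]
  [-14, 0, 5]
  [-19, -14, 0]
D(2):
  [0, 5, 10]
  [-14, 0, 5]
  [-19, -14, 0]
D(3):
  [0, 5, 10]
  [-14, 0, 5]
  [-19, -14, 0]
Answer: A*[2][1] = -14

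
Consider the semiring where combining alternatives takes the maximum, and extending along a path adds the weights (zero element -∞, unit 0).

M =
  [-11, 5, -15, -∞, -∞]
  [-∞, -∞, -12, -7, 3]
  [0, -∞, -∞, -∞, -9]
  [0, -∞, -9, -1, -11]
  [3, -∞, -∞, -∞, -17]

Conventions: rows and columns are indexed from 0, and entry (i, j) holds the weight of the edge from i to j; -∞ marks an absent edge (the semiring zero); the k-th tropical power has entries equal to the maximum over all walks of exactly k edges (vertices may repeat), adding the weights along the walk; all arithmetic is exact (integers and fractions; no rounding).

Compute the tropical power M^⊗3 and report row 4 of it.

M^⊗2:
  [-15, -6, -7, -2, 8]
  [6, -∞, -16, -8, -14]
  [-6, 5, -15, -∞, -26]
  [-1, 5, -10, -2, -12]
  [-8, 8, -12, -∞, -34]
M^⊗3:
  [11, -10, -11, -3, -3]
  [-5, 11, -9, -9, -19]
  [-15, -1, -7, -2, 8]
  [-2, 4, -7, -2, 8]
  [-12, -3, -4, 1, 11]
Answer: row 4 of M^⊗3 = [-12, -3, -4, 1, 11]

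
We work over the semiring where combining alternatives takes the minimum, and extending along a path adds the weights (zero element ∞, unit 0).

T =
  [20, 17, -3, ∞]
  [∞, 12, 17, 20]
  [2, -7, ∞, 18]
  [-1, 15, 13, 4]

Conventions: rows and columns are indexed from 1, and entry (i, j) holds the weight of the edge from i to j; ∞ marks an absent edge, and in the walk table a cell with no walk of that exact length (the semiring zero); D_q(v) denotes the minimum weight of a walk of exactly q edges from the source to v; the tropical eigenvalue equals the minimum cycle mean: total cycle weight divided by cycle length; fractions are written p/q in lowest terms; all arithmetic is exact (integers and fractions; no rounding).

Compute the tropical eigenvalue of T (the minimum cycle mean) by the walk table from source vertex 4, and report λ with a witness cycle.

q=0: [∞, ∞, ∞, 0]
q=1: [-1, 15, 13, 4]
q=2: [3, 6, -4, 8]
q=3: [-2, -11, 0, 12]
q=4: [2, -7, -5, 9]
Optimal cycle mean attained by: cycle 1->3->1, total (-3) + 2, length 2.
Answer: λ = -1/2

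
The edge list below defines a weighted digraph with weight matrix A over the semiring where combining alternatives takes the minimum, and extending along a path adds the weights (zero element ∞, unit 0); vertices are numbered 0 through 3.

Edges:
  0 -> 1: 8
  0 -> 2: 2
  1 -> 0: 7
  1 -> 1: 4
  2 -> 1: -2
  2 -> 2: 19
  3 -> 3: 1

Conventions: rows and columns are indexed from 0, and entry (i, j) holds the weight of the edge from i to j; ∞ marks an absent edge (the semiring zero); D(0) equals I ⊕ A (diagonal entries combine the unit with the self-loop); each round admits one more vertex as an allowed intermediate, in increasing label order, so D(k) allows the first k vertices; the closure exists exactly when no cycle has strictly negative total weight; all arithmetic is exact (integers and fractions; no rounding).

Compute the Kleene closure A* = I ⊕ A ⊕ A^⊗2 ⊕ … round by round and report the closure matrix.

D(0):
  [0, 8, 2, ∞]
  [7, 0, ∞, ∞]
  [∞, -2, 0, ∞]
  [∞, ∞, ∞, 0]
D(1):
  [0, 8, 2, ∞]
  [7, 0, 9, ∞]
  [∞, -2, 0, ∞]
  [∞, ∞, ∞, 0]
D(2):
  [0, 8, 2, ∞]
  [7, 0, 9, ∞]
  [5, -2, 0, ∞]
  [∞, ∞, ∞, 0]
D(3):
  [0, 0, 2, ∞]
  [7, 0, 9, ∞]
  [5, -2, 0, ∞]
  [∞, ∞, ∞, 0]
D(4):
  [0, 0, 2, ∞]
  [7, 0, 9, ∞]
  [5, -2, 0, ∞]
  [∞, ∞, ∞, 0]
Answer: A* = [[0, 0, 2, ∞], [7, 0, 9, ∞], [5, -2, 0, ∞], [∞, ∞, ∞, 0]]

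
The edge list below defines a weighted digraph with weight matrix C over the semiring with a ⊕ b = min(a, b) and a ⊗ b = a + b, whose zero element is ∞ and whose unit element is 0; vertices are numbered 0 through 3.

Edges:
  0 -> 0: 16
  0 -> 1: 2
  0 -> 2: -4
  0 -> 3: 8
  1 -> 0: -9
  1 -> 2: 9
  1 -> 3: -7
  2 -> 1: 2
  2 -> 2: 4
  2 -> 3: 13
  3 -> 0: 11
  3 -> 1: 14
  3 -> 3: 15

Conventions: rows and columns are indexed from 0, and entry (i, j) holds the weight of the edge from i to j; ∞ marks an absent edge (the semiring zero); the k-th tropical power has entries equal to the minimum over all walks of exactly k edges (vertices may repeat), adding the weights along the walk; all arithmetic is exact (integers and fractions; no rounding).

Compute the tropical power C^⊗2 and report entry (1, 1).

C^⊗2:
  [-7, -2, 0, -5]
  [4, -7, -13, -1]
  [-7, 6, 8, -5]
  [5, 13, 7, 7]
Key observation: the optimum is the walk 1->0->1, with weight (-9) + 2 = -7.
Optimal value attained by: walk 1->0->1.
Answer: (C^⊗2)[1][1] = -7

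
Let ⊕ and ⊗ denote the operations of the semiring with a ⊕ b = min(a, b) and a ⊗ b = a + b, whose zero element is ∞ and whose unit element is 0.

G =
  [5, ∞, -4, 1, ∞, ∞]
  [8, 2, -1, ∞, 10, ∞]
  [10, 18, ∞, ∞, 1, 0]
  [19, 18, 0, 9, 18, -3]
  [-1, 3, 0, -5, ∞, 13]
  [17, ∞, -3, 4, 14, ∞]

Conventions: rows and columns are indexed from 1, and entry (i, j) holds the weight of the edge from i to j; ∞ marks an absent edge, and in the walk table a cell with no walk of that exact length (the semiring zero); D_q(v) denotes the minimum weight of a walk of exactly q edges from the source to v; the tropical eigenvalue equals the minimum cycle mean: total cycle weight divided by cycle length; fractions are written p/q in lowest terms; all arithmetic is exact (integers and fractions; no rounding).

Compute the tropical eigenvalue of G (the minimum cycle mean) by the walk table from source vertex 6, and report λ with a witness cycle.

q=0: [∞, ∞, ∞, ∞, ∞, 0]
q=1: [17, ∞, -3, 4, 14, ∞]
q=2: [7, 15, 4, 9, -2, -3]
q=3: [-3, 1, -6, -7, 5, 4]
q=4: [2, 3, -7, -2, -5, -10]
q=5: [-6, -2, -13, -10, -6, -7]
q=6: [-7, -3, -10, -11, -12, -13]
Optimal cycle mean attained by: cycle 3->5->4->6->3, total 1 + (-5) + (-3) + (-3), length 4.
Answer: λ = -5/2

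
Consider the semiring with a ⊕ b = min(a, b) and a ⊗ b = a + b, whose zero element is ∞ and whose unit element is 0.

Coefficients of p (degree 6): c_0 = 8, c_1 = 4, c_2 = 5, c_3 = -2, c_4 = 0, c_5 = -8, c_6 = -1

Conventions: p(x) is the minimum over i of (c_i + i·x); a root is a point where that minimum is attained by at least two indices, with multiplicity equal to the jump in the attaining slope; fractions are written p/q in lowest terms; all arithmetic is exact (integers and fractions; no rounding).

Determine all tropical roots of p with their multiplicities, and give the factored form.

hull edge (i=0, c=8) to (i=1, c=4): slope -4, span 1
hull edge (i=1, c=4) to (i=5, c=-8): slope -3, span 4
hull edge (i=5, c=-8) to (i=6, c=-1): slope 7, span 1
Factored form: p(x) = -1 ⊗ (x ⊕ (-7)) ⊗ (x ⊕ 3) ⊗ (x ⊕ 3) ⊗ (x ⊕ 3) ⊗ (x ⊕ 3) ⊗ (x ⊕ 4)
Answer: roots = -7 (mult 1), 3 (mult 4), 4 (mult 1)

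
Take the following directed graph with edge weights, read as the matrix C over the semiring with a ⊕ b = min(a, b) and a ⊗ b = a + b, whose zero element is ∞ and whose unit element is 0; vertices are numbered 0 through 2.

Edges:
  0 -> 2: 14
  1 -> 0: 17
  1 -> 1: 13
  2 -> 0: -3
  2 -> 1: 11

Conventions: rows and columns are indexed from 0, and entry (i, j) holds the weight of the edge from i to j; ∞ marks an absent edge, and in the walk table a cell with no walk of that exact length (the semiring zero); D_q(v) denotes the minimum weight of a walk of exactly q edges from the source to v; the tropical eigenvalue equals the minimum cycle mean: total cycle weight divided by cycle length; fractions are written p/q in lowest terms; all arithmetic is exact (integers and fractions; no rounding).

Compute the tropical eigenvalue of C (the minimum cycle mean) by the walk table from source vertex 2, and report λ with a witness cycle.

q=0: [∞, ∞, 0]
q=1: [-3, 11, ∞]
q=2: [28, 24, 11]
q=3: [8, 22, 42]
Optimal cycle mean attained by: cycle 0->2->0, total 14 + (-3), length 2.
Answer: λ = 11/2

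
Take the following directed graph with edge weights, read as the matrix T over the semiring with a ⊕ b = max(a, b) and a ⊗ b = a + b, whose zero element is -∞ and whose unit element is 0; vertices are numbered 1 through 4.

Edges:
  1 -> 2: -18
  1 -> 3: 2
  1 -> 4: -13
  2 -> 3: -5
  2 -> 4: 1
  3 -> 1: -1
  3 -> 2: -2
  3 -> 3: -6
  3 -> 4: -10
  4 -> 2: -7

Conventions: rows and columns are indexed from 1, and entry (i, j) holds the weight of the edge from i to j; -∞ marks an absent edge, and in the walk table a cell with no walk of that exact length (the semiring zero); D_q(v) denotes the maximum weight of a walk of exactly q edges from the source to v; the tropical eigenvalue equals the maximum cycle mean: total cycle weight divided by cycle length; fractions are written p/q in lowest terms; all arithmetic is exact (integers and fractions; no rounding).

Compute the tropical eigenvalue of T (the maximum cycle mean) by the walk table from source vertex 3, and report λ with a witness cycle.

q=0: [-∞, -∞, 0, -∞]
q=1: [-1, -2, -6, -10]
q=2: [-7, -8, 1, -1]
q=3: [0, -1, -5, -7]
q=4: [-6, -7, 2, 0]
Optimal cycle mean attained by: cycle 1->3->1, total 2 + (-1), length 2.
Answer: λ = 1/2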